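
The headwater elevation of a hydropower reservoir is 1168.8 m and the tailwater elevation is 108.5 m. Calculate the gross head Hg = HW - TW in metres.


Hg = 1168.8 - 108.5 = 1060.3000 m


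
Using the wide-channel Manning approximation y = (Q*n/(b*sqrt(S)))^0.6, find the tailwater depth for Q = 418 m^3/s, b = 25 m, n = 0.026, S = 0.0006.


y = (418 * 0.026 / (25 * 0.0006^0.5))^0.6 = 5.6167 m


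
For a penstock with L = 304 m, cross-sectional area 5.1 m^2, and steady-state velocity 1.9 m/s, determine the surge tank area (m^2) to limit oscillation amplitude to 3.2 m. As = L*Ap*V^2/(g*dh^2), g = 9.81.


As = 304 * 5.1 * 1.9^2 / (9.81 * 3.2^2) = 55.7163 m^2


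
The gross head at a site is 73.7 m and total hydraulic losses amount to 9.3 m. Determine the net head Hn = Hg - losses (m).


Hn = 73.7 - 9.3 = 64.4000 m


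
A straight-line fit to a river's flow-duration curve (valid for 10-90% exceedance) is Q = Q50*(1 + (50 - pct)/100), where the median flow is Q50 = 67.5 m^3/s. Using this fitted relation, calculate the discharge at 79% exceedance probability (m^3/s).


Q = 67.5 * (1 + (50 - 79)/100) = 47.9250 m^3/s


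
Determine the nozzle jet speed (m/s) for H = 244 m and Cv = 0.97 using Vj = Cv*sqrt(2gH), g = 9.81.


Vj = 0.97 * sqrt(2*9.81*244) = 67.1145 m/s


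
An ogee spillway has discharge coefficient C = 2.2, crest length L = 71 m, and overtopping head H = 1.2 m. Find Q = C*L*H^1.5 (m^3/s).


Q = 2.2 * 71 * 1.2^1.5 = 205.3302 m^3/s


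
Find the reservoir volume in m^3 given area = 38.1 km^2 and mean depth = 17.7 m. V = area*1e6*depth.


V = 38.1 * 1e6 * 17.7 = 6.7437e+08 m^3


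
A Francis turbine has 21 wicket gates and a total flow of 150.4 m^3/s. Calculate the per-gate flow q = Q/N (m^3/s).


q = 150.4 / 21 = 7.1619 m^3/s


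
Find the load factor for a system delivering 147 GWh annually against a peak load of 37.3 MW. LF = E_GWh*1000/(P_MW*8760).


LF = 147 * 1000 / (37.3 * 8760) = 0.4499


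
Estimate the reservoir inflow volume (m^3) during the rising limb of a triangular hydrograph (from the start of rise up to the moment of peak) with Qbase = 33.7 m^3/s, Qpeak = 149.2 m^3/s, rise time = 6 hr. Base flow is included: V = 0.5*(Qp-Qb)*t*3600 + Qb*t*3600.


V = 0.5*(149.2 - 33.7)*6*3600 + 33.7*6*3600 = 1.9753e+06 m^3


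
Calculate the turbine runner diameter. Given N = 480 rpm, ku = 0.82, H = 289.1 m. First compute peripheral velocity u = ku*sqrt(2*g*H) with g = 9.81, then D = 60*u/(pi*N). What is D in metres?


u = 0.82 * sqrt(2*9.81*289.1) = 61.7572 m/s
D = 60 * 61.7572 / (pi * 480) = 2.4572 m


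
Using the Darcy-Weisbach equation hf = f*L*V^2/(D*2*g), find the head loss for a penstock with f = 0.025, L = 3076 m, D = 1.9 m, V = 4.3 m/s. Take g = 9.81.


hf = 0.025 * 3076 * 4.3^2 / (1.9 * 2 * 9.81) = 38.1426 m


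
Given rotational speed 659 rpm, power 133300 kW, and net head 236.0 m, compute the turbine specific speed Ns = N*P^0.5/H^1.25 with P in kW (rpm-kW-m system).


Ns = 659 * 133300^0.5 / 236.0^1.25 = 260.1121


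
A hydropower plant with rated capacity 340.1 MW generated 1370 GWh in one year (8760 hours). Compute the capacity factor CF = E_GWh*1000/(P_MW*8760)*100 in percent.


CF = 1370 * 1000 / (340.1 * 8760) * 100 = 45.9843 %


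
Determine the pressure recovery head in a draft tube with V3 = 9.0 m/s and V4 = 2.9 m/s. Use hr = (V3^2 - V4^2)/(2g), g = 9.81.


hr = (9.0^2 - 2.9^2) / (2*9.81) = 3.6998 m


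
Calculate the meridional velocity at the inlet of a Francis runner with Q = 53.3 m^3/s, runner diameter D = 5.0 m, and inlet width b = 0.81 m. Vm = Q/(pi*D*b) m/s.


Vm = 53.3 / (pi * 5.0 * 0.81) = 4.1891 m/s


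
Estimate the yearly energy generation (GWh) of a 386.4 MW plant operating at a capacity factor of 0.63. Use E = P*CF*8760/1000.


E = 386.4 * 0.63 * 8760 / 1000 = 2132.4643 GWh


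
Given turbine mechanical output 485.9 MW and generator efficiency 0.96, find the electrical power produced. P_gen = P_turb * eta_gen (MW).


P_gen = 485.9 * 0.96 = 466.4640 MW


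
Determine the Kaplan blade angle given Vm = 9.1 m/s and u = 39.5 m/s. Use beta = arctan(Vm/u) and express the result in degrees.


beta = arctan(9.1 / 39.5) = 12.9734 degrees


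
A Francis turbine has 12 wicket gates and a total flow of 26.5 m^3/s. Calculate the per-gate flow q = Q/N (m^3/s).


q = 26.5 / 12 = 2.2083 m^3/s


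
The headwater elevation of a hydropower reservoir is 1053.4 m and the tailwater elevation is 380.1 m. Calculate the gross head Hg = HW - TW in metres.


Hg = 1053.4 - 380.1 = 673.3000 m


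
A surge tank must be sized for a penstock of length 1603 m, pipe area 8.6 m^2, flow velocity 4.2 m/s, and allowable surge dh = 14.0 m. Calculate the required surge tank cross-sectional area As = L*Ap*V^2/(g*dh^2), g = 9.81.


As = 1603 * 8.6 * 4.2^2 / (9.81 * 14.0^2) = 126.4752 m^2


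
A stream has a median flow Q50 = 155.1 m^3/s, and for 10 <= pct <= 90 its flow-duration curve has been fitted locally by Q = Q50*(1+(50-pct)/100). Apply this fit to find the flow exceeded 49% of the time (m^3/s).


Q = 155.1 * (1 + (50 - 49)/100) = 156.6510 m^3/s


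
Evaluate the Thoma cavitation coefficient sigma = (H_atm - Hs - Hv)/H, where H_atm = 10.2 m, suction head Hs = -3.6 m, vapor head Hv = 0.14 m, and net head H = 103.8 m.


sigma = (10.2 - (-3.6) - 0.14) / 103.8 = 0.1316


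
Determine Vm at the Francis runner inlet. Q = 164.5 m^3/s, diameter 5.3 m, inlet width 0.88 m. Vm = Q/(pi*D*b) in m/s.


Vm = 164.5 / (pi * 5.3 * 0.88) = 11.2268 m/s


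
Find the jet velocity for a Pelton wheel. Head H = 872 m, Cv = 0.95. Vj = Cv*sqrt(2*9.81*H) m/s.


Vj = 0.95 * sqrt(2*9.81*872) = 124.2600 m/s


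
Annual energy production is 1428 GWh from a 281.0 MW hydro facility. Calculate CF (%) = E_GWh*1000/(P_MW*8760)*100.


CF = 1428 * 1000 / (281.0 * 8760) * 100 = 58.0120 %


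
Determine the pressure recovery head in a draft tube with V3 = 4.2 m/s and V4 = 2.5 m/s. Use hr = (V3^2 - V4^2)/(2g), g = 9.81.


hr = (4.2^2 - 2.5^2) / (2*9.81) = 0.5805 m


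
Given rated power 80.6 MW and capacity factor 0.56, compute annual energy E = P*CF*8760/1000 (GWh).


E = 80.6 * 0.56 * 8760 / 1000 = 395.3914 GWh


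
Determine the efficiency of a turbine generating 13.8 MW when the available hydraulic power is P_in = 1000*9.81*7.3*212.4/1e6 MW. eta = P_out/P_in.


P_in = 1000 * 9.81 * 7.3 * 212.4 / 1e6 = 15.2106 MW
eta = 13.8 / 15.2106 = 0.9073


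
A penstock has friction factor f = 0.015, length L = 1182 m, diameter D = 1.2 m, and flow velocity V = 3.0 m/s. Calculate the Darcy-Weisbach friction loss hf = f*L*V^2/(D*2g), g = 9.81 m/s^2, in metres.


hf = 0.015 * 1182 * 3.0^2 / (1.2 * 2 * 9.81) = 6.7775 m


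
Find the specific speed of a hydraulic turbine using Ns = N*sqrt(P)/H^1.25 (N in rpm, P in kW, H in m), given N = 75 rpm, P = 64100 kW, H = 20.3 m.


Ns = 75 * 64100^0.5 / 20.3^1.25 = 440.6768


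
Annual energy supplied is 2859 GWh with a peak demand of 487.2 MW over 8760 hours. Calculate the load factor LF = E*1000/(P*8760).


LF = 2859 * 1000 / (487.2 * 8760) = 0.6699


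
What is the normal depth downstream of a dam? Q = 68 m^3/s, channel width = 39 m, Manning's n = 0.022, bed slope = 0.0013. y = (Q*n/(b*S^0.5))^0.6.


y = (68 * 0.022 / (39 * 0.0013^0.5))^0.6 = 1.0379 m


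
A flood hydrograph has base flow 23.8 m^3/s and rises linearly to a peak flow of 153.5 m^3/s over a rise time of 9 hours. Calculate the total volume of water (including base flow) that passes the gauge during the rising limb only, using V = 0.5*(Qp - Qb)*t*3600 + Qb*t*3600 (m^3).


V = 0.5*(153.5 - 23.8)*9*3600 + 23.8*9*3600 = 2.8723e+06 m^3


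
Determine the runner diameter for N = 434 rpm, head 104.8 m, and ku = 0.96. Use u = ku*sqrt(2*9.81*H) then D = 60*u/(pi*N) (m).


u = 0.96 * sqrt(2*9.81*104.8) = 43.5313 m/s
D = 60 * 43.5313 / (pi * 434) = 1.9156 m


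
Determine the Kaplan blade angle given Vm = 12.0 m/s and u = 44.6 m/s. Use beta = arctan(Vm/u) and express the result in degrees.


beta = arctan(12.0 / 44.6) = 15.0593 degrees


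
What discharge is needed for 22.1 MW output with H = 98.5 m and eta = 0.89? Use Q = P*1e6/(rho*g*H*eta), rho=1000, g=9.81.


Q = 22.1 * 1e6 / (1000 * 9.81 * 98.5 * 0.89) = 25.6979 m^3/s


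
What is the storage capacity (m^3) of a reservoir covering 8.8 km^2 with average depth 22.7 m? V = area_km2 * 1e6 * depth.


V = 8.8 * 1e6 * 22.7 = 1.9976e+08 m^3


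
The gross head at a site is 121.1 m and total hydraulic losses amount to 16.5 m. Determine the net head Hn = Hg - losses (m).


Hn = 121.1 - 16.5 = 104.6000 m


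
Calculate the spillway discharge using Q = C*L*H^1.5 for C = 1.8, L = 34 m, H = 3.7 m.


Q = 1.8 * 34 * 3.7^1.5 = 435.5660 m^3/s


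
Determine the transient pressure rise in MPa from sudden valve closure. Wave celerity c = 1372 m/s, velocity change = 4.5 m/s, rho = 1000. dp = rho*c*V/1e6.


dp = 1000 * 1372 * 4.5 / 1e6 = 6.1740 MPa


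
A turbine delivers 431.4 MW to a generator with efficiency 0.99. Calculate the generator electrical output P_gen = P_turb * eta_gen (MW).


P_gen = 431.4 * 0.99 = 427.0860 MW


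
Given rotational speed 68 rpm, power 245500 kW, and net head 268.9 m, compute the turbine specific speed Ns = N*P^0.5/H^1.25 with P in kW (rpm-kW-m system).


Ns = 68 * 245500^0.5 / 268.9^1.25 = 30.9418


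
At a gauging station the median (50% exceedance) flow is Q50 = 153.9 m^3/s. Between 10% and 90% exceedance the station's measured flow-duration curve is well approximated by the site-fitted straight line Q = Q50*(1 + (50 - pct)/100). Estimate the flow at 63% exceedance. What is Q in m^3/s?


Q = 153.9 * (1 + (50 - 63)/100) = 133.8930 m^3/s


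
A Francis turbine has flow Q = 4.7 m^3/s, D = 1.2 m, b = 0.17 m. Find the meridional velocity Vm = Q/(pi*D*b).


Vm = 4.7 / (pi * 1.2 * 0.17) = 7.3336 m/s


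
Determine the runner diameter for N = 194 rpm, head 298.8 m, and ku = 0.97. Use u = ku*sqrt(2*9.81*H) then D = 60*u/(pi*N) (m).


u = 0.97 * sqrt(2*9.81*298.8) = 74.2697 m/s
D = 60 * 74.2697 / (pi * 194) = 7.3116 m


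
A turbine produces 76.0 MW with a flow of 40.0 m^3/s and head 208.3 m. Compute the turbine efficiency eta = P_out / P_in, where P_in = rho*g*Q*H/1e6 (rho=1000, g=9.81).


P_in = 1000 * 9.81 * 40.0 * 208.3 / 1e6 = 81.7369 MW
eta = 76.0 / 81.7369 = 0.9298


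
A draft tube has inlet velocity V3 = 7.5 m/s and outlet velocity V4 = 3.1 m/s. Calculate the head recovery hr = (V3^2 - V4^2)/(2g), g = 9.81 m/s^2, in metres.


hr = (7.5^2 - 3.1^2) / (2*9.81) = 2.3772 m


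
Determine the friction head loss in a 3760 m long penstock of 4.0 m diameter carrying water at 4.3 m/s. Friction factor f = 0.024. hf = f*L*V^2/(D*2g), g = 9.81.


hf = 0.024 * 3760 * 4.3^2 / (4.0 * 2 * 9.81) = 21.2607 m


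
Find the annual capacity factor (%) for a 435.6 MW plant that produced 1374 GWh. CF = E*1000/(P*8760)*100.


CF = 1374 * 1000 / (435.6 * 8760) * 100 = 36.0076 %


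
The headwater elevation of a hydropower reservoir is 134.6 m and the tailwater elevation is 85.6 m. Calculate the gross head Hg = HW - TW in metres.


Hg = 134.6 - 85.6 = 49.0000 m


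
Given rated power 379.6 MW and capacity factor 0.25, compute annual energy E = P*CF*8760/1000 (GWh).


E = 379.6 * 0.25 * 8760 / 1000 = 831.3240 GWh


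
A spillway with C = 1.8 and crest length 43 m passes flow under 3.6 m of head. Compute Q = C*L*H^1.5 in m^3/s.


Q = 1.8 * 43 * 3.6^1.5 = 528.6822 m^3/s


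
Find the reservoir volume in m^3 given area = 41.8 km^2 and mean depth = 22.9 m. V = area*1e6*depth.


V = 41.8 * 1e6 * 22.9 = 9.5722e+08 m^3


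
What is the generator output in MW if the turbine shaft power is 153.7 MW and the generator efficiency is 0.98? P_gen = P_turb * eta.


P_gen = 153.7 * 0.98 = 150.6260 MW


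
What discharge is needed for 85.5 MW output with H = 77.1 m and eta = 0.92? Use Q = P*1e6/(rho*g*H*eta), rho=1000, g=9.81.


Q = 85.5 * 1e6 / (1000 * 9.81 * 77.1 * 0.92) = 122.8726 m^3/s


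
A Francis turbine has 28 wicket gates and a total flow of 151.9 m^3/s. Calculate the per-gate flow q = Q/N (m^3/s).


q = 151.9 / 28 = 5.4250 m^3/s


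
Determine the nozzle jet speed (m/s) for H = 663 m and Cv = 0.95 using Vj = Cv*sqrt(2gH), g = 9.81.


Vj = 0.95 * sqrt(2*9.81*663) = 108.3502 m/s


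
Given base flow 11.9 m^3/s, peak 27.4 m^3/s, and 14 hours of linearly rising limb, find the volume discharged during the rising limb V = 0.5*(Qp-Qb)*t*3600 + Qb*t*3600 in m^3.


V = 0.5*(27.4 - 11.9)*14*3600 + 11.9*14*3600 = 990360.0000 m^3


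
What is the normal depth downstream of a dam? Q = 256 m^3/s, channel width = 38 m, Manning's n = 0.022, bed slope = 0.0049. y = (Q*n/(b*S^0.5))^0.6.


y = (256 * 0.022 / (38 * 0.0049^0.5))^0.6 = 1.5684 m


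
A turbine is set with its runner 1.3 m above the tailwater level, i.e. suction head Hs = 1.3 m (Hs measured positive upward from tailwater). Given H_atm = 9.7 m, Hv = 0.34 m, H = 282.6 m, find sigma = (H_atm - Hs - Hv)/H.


sigma = (9.7 - 1.3 - 0.34) / 282.6 = 0.0285


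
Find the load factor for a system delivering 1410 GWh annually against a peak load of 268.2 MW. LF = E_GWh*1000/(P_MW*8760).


LF = 1410 * 1000 / (268.2 * 8760) = 0.6001


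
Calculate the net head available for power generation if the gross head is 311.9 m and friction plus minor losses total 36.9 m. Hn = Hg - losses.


Hn = 311.9 - 36.9 = 275.0000 m


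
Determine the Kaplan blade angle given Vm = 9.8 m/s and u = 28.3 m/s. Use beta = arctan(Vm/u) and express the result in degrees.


beta = arctan(9.8 / 28.3) = 19.1004 degrees


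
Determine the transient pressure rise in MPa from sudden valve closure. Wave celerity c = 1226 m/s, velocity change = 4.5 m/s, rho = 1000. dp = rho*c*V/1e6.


dp = 1000 * 1226 * 4.5 / 1e6 = 5.5170 MPa


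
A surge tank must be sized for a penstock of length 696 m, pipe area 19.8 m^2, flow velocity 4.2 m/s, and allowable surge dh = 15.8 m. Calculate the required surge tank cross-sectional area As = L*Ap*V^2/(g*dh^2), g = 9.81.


As = 696 * 19.8 * 4.2^2 / (9.81 * 15.8^2) = 99.2636 m^2


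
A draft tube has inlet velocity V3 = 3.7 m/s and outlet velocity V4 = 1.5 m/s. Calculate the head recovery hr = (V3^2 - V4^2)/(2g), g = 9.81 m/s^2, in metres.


hr = (3.7^2 - 1.5^2) / (2*9.81) = 0.5831 m


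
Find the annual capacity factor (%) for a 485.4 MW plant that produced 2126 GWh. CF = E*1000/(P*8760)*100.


CF = 2126 * 1000 / (485.4 * 8760) * 100 = 49.9988 %


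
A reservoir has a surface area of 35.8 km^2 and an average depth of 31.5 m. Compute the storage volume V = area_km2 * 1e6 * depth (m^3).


V = 35.8 * 1e6 * 31.5 = 1.1277e+09 m^3


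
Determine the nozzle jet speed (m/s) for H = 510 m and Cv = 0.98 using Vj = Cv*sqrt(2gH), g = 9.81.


Vj = 0.98 * sqrt(2*9.81*510) = 98.0304 m/s


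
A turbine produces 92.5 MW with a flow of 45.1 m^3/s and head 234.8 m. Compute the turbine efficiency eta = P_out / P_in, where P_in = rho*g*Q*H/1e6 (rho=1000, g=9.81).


P_in = 1000 * 9.81 * 45.1 * 234.8 / 1e6 = 103.8828 MW
eta = 92.5 / 103.8828 = 0.8904


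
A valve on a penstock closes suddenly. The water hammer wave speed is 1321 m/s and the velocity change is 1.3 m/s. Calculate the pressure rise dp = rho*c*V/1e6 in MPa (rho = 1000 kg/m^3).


dp = 1000 * 1321 * 1.3 / 1e6 = 1.7173 MPa


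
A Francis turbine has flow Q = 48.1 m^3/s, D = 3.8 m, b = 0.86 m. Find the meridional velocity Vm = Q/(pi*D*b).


Vm = 48.1 / (pi * 3.8 * 0.86) = 4.6850 m/s


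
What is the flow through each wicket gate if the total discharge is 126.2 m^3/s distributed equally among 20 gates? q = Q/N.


q = 126.2 / 20 = 6.3100 m^3/s


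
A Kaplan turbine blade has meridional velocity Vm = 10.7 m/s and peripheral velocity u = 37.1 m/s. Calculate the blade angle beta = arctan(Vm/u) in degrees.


beta = arctan(10.7 / 37.1) = 16.0881 degrees


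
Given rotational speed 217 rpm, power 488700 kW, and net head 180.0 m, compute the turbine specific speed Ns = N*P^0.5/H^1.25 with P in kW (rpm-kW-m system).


Ns = 217 * 488700^0.5 / 180.0^1.25 = 230.0860


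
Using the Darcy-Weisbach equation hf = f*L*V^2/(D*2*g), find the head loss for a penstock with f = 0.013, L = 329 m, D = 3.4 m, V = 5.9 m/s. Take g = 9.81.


hf = 0.013 * 329 * 5.9^2 / (3.4 * 2 * 9.81) = 2.2319 m


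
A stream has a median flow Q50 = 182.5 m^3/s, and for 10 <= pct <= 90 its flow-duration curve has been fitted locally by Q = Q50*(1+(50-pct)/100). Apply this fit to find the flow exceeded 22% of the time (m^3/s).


Q = 182.5 * (1 + (50 - 22)/100) = 233.6000 m^3/s


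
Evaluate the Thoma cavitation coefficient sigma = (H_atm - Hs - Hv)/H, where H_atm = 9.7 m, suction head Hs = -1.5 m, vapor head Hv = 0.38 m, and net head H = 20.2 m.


sigma = (9.7 - (-1.5) - 0.38) / 20.2 = 0.5356


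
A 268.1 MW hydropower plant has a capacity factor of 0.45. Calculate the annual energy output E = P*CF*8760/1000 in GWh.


E = 268.1 * 0.45 * 8760 / 1000 = 1056.8502 GWh


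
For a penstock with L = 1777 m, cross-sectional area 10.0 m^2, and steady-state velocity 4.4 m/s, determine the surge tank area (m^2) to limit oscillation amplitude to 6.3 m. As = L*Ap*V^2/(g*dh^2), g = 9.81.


As = 1777 * 10.0 * 4.4^2 / (9.81 * 6.3^2) = 883.5735 m^2


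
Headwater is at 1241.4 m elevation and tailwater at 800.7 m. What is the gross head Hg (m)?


Hg = 1241.4 - 800.7 = 440.7000 m


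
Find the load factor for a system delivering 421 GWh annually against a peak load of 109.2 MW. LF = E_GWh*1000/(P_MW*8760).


LF = 421 * 1000 / (109.2 * 8760) = 0.4401


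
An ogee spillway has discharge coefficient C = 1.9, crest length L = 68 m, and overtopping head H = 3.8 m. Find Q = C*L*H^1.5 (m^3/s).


Q = 1.9 * 68 * 3.8^1.5 = 957.0572 m^3/s


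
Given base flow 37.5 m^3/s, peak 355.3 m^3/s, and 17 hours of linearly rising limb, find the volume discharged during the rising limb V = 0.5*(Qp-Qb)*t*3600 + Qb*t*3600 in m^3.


V = 0.5*(355.3 - 37.5)*17*3600 + 37.5*17*3600 = 1.2020e+07 m^3


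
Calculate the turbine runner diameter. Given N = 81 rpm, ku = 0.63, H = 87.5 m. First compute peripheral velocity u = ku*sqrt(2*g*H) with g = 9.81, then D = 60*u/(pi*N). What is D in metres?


u = 0.63 * sqrt(2*9.81*87.5) = 26.1032 m/s
D = 60 * 26.1032 / (pi * 81) = 6.1548 m


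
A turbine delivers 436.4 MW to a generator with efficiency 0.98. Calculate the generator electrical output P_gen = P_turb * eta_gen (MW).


P_gen = 436.4 * 0.98 = 427.6720 MW


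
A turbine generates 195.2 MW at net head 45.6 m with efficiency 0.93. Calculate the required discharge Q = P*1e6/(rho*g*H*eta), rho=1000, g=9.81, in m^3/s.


Q = 195.2 * 1e6 / (1000 * 9.81 * 45.6 * 0.93) = 469.2054 m^3/s


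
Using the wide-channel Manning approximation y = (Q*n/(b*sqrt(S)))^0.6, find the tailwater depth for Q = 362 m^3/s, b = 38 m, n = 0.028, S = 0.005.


y = (362 * 0.028 / (38 * 0.005^0.5))^0.6 = 2.2180 m


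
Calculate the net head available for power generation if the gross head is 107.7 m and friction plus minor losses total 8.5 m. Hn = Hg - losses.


Hn = 107.7 - 8.5 = 99.2000 m


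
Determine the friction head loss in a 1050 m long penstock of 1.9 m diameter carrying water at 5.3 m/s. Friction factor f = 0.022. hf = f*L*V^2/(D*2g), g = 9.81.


hf = 0.022 * 1050 * 5.3^2 / (1.9 * 2 * 9.81) = 17.4065 m


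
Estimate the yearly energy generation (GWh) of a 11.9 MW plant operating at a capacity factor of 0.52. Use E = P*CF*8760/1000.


E = 11.9 * 0.52 * 8760 / 1000 = 54.2069 GWh


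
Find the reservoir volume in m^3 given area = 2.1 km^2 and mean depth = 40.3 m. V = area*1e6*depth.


V = 2.1 * 1e6 * 40.3 = 8.4630e+07 m^3


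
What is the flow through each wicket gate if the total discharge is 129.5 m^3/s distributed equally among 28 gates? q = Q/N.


q = 129.5 / 28 = 4.6250 m^3/s


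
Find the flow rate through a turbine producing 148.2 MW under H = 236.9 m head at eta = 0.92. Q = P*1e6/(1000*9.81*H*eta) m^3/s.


Q = 148.2 * 1e6 / (1000 * 9.81 * 236.9 * 0.92) = 69.3149 m^3/s


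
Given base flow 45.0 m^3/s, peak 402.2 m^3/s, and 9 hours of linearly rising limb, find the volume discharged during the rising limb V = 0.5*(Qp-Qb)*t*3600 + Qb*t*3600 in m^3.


V = 0.5*(402.2 - 45.0)*9*3600 + 45.0*9*3600 = 7.2446e+06 m^3


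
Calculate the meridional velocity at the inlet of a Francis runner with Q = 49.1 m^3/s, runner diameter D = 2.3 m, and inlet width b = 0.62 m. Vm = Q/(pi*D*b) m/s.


Vm = 49.1 / (pi * 2.3 * 0.62) = 10.9600 m/s


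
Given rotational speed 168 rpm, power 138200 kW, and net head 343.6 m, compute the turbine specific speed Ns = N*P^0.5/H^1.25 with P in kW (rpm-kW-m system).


Ns = 168 * 138200^0.5 / 343.6^1.25 = 42.2179


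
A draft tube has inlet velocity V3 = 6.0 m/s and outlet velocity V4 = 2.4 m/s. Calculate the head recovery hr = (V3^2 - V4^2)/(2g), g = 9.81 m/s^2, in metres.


hr = (6.0^2 - 2.4^2) / (2*9.81) = 1.5413 m


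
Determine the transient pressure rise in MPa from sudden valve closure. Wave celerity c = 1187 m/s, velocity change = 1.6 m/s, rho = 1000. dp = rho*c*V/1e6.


dp = 1000 * 1187 * 1.6 / 1e6 = 1.8992 MPa


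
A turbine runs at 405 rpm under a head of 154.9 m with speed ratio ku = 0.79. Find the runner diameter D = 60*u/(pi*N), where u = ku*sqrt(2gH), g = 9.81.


u = 0.79 * sqrt(2*9.81*154.9) = 43.5514 m/s
D = 60 * 43.5514 / (pi * 405) = 2.0538 m


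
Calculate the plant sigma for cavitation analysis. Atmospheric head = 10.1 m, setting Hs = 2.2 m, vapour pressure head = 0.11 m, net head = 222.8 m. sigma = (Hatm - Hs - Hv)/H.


sigma = (10.1 - 2.2 - 0.11) / 222.8 = 0.0350


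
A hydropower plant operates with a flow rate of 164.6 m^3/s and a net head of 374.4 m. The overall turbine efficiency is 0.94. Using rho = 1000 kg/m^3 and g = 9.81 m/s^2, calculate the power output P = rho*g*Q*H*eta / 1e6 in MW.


P = 1000 * 9.81 * 164.6 * 374.4 * 0.94 / 1e6 = 568.2802 MW


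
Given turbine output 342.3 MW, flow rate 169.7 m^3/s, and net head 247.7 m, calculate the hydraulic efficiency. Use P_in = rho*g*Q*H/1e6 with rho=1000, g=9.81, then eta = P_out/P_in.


P_in = 1000 * 9.81 * 169.7 * 247.7 / 1e6 = 412.3603 MW
eta = 342.3 / 412.3603 = 0.8301


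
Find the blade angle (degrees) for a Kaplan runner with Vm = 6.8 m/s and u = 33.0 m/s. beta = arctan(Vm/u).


beta = arctan(6.8 / 33.0) = 11.6434 degrees


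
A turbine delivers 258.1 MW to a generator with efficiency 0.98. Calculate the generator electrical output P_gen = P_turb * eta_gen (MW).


P_gen = 258.1 * 0.98 = 252.9380 MW


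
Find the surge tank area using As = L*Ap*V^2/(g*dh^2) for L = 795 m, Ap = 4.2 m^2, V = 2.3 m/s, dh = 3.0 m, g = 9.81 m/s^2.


As = 795 * 4.2 * 2.3^2 / (9.81 * 3.0^2) = 200.0601 m^2


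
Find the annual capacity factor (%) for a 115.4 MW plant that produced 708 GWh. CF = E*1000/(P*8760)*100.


CF = 708 * 1000 / (115.4 * 8760) * 100 = 70.0363 %


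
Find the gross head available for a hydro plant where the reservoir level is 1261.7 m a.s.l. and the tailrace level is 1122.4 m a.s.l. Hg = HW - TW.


Hg = 1261.7 - 1122.4 = 139.3000 m


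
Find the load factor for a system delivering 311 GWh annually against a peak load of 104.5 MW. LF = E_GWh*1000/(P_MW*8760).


LF = 311 * 1000 / (104.5 * 8760) = 0.3397


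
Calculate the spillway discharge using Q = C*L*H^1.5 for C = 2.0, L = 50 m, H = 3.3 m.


Q = 2.0 * 50 * 3.3^1.5 = 599.4748 m^3/s


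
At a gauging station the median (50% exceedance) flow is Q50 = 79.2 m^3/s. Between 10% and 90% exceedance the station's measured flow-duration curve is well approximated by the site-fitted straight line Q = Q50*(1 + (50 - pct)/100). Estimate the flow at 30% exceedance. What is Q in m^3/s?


Q = 79.2 * (1 + (50 - 30)/100) = 95.0400 m^3/s


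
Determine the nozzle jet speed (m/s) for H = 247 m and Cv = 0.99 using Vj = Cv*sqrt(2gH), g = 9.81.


Vj = 0.99 * sqrt(2*9.81*247) = 68.9181 m/s


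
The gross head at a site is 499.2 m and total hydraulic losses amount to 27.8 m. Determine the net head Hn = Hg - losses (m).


Hn = 499.2 - 27.8 = 471.4000 m


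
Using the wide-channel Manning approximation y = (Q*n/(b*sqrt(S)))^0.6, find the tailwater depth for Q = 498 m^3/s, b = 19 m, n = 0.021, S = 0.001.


y = (498 * 0.021 / (19 * 0.001^0.5))^0.6 = 5.5516 m


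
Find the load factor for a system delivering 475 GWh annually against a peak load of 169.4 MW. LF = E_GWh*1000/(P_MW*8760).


LF = 475 * 1000 / (169.4 * 8760) = 0.3201


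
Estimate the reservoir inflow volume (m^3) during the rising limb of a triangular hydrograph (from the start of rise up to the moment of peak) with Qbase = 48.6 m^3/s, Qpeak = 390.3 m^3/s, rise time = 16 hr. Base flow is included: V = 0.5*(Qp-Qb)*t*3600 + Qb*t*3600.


V = 0.5*(390.3 - 48.6)*16*3600 + 48.6*16*3600 = 1.2640e+07 m^3


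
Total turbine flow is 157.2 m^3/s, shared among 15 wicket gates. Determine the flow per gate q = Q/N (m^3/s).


q = 157.2 / 15 = 10.4800 m^3/s


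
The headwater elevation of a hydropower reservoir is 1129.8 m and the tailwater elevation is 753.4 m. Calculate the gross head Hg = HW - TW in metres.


Hg = 1129.8 - 753.4 = 376.4000 m


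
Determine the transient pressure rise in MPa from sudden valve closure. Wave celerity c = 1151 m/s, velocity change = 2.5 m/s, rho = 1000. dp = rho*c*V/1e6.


dp = 1000 * 1151 * 2.5 / 1e6 = 2.8775 MPa


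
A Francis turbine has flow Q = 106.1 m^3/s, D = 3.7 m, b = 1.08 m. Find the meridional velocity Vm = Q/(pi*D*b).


Vm = 106.1 / (pi * 3.7 * 1.08) = 8.4516 m/s


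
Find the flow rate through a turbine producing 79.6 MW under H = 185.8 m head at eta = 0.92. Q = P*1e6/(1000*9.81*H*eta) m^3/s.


Q = 79.6 * 1e6 / (1000 * 9.81 * 185.8 * 0.92) = 47.4690 m^3/s


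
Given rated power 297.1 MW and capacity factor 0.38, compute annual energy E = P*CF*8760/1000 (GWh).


E = 297.1 * 0.38 * 8760 / 1000 = 988.9865 GWh


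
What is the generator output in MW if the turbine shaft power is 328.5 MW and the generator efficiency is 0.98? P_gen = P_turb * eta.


P_gen = 328.5 * 0.98 = 321.9300 MW


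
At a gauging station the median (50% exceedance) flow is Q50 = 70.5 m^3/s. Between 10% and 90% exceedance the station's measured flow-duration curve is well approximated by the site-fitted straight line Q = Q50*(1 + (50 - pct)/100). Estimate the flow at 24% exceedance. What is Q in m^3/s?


Q = 70.5 * (1 + (50 - 24)/100) = 88.8300 m^3/s


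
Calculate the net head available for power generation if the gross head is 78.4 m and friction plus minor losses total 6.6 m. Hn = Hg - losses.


Hn = 78.4 - 6.6 = 71.8000 m


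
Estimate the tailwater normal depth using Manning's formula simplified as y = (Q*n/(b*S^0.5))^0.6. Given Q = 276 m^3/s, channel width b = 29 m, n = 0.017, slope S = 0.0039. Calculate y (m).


y = (276 * 0.017 / (29 * 0.0039^0.5))^0.6 = 1.7703 m


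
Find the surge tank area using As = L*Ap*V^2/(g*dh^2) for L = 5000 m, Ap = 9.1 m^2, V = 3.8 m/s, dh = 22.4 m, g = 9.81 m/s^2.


As = 5000 * 9.1 * 3.8^2 / (9.81 * 22.4^2) = 133.4792 m^2


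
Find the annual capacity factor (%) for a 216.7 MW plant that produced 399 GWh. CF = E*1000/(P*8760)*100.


CF = 399 * 1000 / (216.7 * 8760) * 100 = 21.0189 %


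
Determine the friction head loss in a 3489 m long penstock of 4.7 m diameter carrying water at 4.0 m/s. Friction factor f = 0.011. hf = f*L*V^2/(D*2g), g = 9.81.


hf = 0.011 * 3489 * 4.0^2 / (4.7 * 2 * 9.81) = 6.6591 m


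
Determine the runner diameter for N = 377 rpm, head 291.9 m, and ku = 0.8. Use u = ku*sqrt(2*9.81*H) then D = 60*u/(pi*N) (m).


u = 0.8 * sqrt(2*9.81*291.9) = 60.5420 m/s
D = 60 * 60.5420 / (pi * 377) = 3.0670 m


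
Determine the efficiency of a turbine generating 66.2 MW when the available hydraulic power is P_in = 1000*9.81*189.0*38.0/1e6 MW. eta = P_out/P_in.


P_in = 1000 * 9.81 * 189.0 * 38.0 / 1e6 = 70.4554 MW
eta = 66.2 / 70.4554 = 0.9396


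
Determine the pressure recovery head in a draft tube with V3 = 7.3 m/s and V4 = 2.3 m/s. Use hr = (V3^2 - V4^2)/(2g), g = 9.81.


hr = (7.3^2 - 2.3^2) / (2*9.81) = 2.4465 m


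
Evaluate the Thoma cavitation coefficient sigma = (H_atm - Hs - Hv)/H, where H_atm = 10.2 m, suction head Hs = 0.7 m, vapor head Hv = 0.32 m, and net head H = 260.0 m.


sigma = (10.2 - 0.7 - 0.32) / 260.0 = 0.0353


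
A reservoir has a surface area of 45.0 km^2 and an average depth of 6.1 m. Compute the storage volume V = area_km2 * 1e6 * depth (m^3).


V = 45.0 * 1e6 * 6.1 = 2.7450e+08 m^3


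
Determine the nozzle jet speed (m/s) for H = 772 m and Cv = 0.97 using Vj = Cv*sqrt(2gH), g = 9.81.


Vj = 0.97 * sqrt(2*9.81*772) = 119.3795 m/s


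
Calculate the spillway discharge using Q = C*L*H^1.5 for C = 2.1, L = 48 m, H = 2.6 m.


Q = 2.1 * 48 * 2.6^1.5 = 422.5913 m^3/s


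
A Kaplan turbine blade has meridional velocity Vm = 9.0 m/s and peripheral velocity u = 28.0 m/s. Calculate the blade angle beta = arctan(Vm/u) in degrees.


beta = arctan(9.0 / 28.0) = 17.8189 degrees


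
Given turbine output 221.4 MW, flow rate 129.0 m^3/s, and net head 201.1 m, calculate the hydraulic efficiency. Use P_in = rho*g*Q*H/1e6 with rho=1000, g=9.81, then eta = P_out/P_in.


P_in = 1000 * 9.81 * 129.0 * 201.1 / 1e6 = 254.4900 MW
eta = 221.4 / 254.4900 = 0.8700


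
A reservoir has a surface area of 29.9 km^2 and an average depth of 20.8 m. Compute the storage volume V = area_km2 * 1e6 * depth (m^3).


V = 29.9 * 1e6 * 20.8 = 6.2192e+08 m^3


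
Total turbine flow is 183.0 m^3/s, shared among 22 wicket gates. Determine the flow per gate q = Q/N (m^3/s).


q = 183.0 / 22 = 8.3182 m^3/s


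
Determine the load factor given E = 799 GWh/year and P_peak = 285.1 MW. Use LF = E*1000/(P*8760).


LF = 799 * 1000 / (285.1 * 8760) = 0.3199


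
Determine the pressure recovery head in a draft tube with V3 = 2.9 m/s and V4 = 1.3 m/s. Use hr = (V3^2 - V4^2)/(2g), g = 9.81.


hr = (2.9^2 - 1.3^2) / (2*9.81) = 0.3425 m


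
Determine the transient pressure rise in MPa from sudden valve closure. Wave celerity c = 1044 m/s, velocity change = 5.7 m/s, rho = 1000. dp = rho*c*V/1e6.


dp = 1000 * 1044 * 5.7 / 1e6 = 5.9508 MPa


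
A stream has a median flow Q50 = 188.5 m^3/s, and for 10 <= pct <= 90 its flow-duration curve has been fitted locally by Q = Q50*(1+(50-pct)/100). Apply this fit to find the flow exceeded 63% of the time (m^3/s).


Q = 188.5 * (1 + (50 - 63)/100) = 163.9950 m^3/s


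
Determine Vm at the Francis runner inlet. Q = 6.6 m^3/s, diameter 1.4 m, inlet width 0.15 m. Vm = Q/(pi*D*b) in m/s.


Vm = 6.6 / (pi * 1.4 * 0.15) = 10.0040 m/s


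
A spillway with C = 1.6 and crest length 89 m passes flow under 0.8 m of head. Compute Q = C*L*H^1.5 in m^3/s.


Q = 1.6 * 89 * 0.8^1.5 = 101.8931 m^3/s


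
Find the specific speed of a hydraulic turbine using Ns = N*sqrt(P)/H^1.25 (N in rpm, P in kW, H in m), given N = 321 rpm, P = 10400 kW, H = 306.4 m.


Ns = 321 * 10400^0.5 / 306.4^1.25 = 25.5365


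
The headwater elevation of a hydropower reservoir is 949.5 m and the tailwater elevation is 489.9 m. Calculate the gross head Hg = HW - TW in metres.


Hg = 949.5 - 489.9 = 459.6000 m


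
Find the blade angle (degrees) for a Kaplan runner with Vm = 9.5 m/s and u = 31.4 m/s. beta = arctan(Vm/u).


beta = arctan(9.5 / 31.4) = 16.8331 degrees


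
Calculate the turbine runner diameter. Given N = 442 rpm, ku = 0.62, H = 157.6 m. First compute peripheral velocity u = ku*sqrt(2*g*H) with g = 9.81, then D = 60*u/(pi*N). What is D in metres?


u = 0.62 * sqrt(2*9.81*157.6) = 34.4762 m/s
D = 60 * 34.4762 / (pi * 442) = 1.4897 m


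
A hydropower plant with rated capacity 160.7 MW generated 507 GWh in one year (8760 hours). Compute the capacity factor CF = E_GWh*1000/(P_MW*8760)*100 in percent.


CF = 507 * 1000 / (160.7 * 8760) * 100 = 36.0154 %


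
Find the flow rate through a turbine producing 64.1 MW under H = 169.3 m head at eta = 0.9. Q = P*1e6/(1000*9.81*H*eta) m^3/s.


Q = 64.1 * 1e6 / (1000 * 9.81 * 169.3 * 0.9) = 42.8834 m^3/s


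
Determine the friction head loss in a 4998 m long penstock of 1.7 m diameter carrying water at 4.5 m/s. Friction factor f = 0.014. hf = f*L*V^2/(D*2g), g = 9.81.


hf = 0.014 * 4998 * 4.5^2 / (1.7 * 2 * 9.81) = 42.4817 m


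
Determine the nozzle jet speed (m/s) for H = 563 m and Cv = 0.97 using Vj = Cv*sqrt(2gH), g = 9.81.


Vj = 0.97 * sqrt(2*9.81*563) = 101.9472 m/s


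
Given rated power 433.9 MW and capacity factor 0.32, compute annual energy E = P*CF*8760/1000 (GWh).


E = 433.9 * 0.32 * 8760 / 1000 = 1216.3085 GWh


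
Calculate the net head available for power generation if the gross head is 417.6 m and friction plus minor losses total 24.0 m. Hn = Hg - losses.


Hn = 417.6 - 24.0 = 393.6000 m


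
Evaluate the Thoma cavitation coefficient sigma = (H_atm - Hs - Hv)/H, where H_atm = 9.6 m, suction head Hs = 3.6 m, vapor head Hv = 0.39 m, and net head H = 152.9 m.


sigma = (9.6 - 3.6 - 0.39) / 152.9 = 0.0367


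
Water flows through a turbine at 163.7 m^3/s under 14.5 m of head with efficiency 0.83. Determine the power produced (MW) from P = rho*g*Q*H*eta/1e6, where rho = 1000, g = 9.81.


P = 1000 * 9.81 * 163.7 * 14.5 * 0.83 / 1e6 = 19.3270 MW


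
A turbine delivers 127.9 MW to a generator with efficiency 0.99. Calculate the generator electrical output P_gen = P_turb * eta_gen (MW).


P_gen = 127.9 * 0.99 = 126.6210 MW


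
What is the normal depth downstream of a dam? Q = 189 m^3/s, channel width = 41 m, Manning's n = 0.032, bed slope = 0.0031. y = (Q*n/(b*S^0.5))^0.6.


y = (189 * 0.032 / (41 * 0.0031^0.5))^0.6 = 1.7943 m


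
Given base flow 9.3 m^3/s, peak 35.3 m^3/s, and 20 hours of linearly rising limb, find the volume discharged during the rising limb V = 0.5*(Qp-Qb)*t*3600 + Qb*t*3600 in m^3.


V = 0.5*(35.3 - 9.3)*20*3600 + 9.3*20*3600 = 1.6056e+06 m^3


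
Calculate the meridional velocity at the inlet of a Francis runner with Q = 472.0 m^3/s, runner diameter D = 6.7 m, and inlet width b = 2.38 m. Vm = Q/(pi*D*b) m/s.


Vm = 472.0 / (pi * 6.7 * 2.38) = 9.4219 m/s


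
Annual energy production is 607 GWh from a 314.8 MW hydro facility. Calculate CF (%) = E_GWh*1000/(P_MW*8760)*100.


CF = 607 * 1000 / (314.8 * 8760) * 100 = 22.0115 %


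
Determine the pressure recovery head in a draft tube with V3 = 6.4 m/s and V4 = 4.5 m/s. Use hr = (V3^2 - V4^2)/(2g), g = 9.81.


hr = (6.4^2 - 4.5^2) / (2*9.81) = 1.0556 m


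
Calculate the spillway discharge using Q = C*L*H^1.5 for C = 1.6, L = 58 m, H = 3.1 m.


Q = 1.6 * 58 * 3.1^1.5 = 506.5129 m^3/s


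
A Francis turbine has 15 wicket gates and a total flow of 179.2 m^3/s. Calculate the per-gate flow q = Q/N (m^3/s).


q = 179.2 / 15 = 11.9467 m^3/s


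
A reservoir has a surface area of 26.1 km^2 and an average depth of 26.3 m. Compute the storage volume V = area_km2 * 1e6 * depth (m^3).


V = 26.1 * 1e6 * 26.3 = 6.8643e+08 m^3


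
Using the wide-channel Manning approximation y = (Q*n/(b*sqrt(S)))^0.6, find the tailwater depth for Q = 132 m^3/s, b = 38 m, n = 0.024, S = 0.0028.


y = (132 * 0.024 / (38 * 0.0028^0.5))^0.6 = 1.3136 m


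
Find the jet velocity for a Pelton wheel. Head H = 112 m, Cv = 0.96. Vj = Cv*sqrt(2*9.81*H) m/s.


Vj = 0.96 * sqrt(2*9.81*112) = 45.0018 m/s


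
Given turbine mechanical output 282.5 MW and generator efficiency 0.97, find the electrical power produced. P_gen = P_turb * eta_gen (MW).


P_gen = 282.5 * 0.97 = 274.0250 MW


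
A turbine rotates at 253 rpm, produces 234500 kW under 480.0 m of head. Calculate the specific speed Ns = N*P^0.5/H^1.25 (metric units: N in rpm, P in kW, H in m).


Ns = 253 * 234500^0.5 / 480.0^1.25 = 54.5306


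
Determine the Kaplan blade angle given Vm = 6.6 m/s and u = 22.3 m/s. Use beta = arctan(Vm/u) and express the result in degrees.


beta = arctan(6.6 / 22.3) = 16.4869 degrees


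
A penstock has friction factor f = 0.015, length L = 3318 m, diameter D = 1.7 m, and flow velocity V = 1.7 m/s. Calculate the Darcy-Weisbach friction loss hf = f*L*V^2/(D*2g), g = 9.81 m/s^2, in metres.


hf = 0.015 * 3318 * 1.7^2 / (1.7 * 2 * 9.81) = 4.3124 m


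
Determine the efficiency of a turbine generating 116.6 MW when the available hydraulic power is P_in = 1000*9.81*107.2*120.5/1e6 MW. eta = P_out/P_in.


P_in = 1000 * 9.81 * 107.2 * 120.5 / 1e6 = 126.7217 MW
eta = 116.6 / 126.7217 = 0.9201


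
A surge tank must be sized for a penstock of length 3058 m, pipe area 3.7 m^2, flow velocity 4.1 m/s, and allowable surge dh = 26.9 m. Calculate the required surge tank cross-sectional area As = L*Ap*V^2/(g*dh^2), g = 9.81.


As = 3058 * 3.7 * 4.1^2 / (9.81 * 26.9^2) = 26.7937 m^2


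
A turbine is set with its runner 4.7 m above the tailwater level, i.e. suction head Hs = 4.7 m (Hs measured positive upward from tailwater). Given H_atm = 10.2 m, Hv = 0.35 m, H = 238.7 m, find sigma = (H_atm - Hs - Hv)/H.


sigma = (10.2 - 4.7 - 0.35) / 238.7 = 0.0216


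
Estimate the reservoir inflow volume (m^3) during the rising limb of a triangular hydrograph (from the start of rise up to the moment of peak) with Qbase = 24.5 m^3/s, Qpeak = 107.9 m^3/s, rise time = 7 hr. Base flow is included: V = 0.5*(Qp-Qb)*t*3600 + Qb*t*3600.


V = 0.5*(107.9 - 24.5)*7*3600 + 24.5*7*3600 = 1.6682e+06 m^3


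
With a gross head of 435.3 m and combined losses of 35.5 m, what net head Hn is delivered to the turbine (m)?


Hn = 435.3 - 35.5 = 399.8000 m


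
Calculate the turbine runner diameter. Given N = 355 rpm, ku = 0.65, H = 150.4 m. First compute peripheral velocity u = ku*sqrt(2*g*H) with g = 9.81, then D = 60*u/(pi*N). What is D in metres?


u = 0.65 * sqrt(2*9.81*150.4) = 35.3091 m/s
D = 60 * 35.3091 / (pi * 355) = 1.8996 m


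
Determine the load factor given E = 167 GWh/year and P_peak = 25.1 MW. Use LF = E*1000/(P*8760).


LF = 167 * 1000 / (25.1 * 8760) = 0.7595


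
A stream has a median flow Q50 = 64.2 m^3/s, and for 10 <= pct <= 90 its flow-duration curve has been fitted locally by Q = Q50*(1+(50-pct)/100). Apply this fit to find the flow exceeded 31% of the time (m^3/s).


Q = 64.2 * (1 + (50 - 31)/100) = 76.3980 m^3/s


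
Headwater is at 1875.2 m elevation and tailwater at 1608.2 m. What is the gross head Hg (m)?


Hg = 1875.2 - 1608.2 = 267.0000 m


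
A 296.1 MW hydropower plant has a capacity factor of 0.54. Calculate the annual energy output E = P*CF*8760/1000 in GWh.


E = 296.1 * 0.54 * 8760 / 1000 = 1400.6714 GWh


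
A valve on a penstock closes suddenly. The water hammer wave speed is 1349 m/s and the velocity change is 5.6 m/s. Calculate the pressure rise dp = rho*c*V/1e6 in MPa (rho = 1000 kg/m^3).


dp = 1000 * 1349 * 5.6 / 1e6 = 7.5544 MPa


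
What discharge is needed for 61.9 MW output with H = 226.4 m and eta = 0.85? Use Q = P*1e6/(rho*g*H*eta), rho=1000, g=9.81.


Q = 61.9 * 1e6 / (1000 * 9.81 * 226.4 * 0.85) = 32.7889 m^3/s


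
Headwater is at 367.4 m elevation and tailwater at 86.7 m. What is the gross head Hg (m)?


Hg = 367.4 - 86.7 = 280.7000 m


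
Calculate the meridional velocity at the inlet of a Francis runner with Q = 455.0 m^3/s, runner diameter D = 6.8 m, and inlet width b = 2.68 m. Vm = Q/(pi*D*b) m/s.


Vm = 455.0 / (pi * 6.8 * 2.68) = 7.9473 m/s
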